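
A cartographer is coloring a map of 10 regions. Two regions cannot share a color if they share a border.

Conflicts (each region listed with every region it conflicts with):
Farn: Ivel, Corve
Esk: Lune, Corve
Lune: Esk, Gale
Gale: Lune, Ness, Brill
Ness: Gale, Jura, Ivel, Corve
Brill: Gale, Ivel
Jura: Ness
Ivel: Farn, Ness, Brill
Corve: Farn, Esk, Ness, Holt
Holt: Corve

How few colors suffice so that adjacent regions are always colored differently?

The cycle Esk-Corve-Ness-Gale-Lune-Esk has odd length 5, so it cannot be 2-colored; at least 3 colors are needed.
3 colors suffice: Farn=1, Esk=1, Lune=3, Gale=2, Ness=1, Brill=1, Jura=2, Ivel=2, Corve=2, Holt=1. No two conflicting regions share a color.

3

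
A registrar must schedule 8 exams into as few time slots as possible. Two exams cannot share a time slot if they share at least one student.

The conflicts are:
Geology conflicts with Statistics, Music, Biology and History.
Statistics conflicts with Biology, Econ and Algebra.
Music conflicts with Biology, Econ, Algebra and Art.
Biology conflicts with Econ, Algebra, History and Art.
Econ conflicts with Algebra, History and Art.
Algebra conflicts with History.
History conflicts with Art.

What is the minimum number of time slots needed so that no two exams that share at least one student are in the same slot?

4

Music, Biology, Econ, Algebra are mutually in conflict, so at least 4 time slots are needed.
4 time slots suffice: time slot 1 → {Biology}; time slot 2 → {Geology, Econ}; time slot 3 → {Statistics, Music, History}; time slot 4 → {Algebra, Art}. Each listed conflict is separated.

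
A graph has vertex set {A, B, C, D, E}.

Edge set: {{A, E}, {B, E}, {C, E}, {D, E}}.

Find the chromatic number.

D and E are adjacent, so at least 2 colors are needed.
2 colors suffice: color red → {E}; color blue → {A, B, C, D}. Every edge joins two different colors.

2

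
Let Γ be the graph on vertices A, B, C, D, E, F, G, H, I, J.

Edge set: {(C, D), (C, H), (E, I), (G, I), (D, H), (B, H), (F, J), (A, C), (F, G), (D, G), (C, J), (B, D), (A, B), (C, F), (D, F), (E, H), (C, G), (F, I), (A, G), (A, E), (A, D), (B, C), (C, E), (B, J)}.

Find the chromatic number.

4

B, C, D, H are mutually adjacent (a clique of size 4), so at least 4 colors are needed.
4 colors suffice: color 1 → {C, I}; color 2 → {D, E, J}; color 3 → {A, F, H}; color 4 → {B, G}. Each edge has distinct colors on its endpoints.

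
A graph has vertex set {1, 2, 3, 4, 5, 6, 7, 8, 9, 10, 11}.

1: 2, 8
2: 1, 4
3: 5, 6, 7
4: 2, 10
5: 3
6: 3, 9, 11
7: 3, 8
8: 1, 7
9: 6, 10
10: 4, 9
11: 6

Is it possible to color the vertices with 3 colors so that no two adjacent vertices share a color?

Yes

The chromatic number is 3. The cycle 10-9-6-3-7-8-1-2-4-10 has odd length 9, so it cannot be 2-colored; at least 3 colors are needed.
3 colors suffice: color red → {1, 3, 4, 9, 11}; color blue → {2, 5, 6, 7, 10}; color green → {8}.
That is already a proper 3-coloring.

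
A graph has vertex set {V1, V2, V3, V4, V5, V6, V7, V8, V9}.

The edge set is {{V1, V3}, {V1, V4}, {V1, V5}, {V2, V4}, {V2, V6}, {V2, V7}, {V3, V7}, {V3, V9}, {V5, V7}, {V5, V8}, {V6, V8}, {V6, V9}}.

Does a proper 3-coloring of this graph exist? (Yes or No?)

Yes

The chromatic number is 3. The cycle V2-V6-V9-V3-V7-V2 has odd length 5, so it cannot be 2-colored; at least 3 colors are needed.
3 colors suffice: color 1 → {V3, V4, V5, V6}; color 2 → {V1, V2, V8, V9}; color 3 → {V7}.
That is already a proper 3-coloring.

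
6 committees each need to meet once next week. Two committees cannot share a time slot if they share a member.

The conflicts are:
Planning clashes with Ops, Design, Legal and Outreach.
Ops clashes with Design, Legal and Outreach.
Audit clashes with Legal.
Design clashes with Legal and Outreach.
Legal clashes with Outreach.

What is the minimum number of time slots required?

Planning, Ops, Design, Legal, Outreach are mutually in conflict, so at least 5 time slots are needed.
5 time slots suffice: time slot 1 → {Legal}; time slot 2 → {Audit, Outreach}; time slot 3 → {Design}; time slot 4 → {Ops}; time slot 5 → {Planning}. Each listed conflict is separated.

5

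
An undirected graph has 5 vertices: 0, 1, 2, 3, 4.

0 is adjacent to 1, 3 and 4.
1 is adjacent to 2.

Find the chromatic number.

2

0 and 4 are adjacent, so at least 2 colors are needed.
One proper 2-coloring: 0=red, 1=blue, 2=red, 3=blue, 4=blue. No two adjacent vertices share a color.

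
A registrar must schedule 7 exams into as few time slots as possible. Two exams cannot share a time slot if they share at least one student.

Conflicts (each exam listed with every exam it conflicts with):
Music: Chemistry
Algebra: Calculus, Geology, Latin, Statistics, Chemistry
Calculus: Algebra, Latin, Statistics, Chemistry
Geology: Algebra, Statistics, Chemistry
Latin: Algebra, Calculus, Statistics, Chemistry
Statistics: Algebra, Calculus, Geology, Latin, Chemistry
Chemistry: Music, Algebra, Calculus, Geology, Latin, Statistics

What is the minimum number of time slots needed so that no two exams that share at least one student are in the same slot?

Algebra, Calculus, Latin, Statistics, Chemistry pairwise conflict, so at least 5 time slots are needed.
5 time slots suffice: Music=2, Algebra=2, Calculus=5, Geology=4, Latin=4, Statistics=3, Chemistry=1. Each listed conflict is separated.

5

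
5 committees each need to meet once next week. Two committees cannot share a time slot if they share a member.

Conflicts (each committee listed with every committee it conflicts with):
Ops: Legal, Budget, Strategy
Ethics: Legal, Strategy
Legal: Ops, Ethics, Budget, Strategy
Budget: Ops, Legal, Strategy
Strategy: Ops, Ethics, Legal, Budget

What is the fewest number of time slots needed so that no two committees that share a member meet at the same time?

Ops, Legal, Budget, Strategy all conflict with each other, so at least 4 time slots are needed.
4 time slots suffice: time slot 1 → {Strategy}; time slot 2 → {Legal}; time slot 3 → {Ops, Ethics}; time slot 4 → {Budget}. Every pair that conflicts lands in different time slots.

4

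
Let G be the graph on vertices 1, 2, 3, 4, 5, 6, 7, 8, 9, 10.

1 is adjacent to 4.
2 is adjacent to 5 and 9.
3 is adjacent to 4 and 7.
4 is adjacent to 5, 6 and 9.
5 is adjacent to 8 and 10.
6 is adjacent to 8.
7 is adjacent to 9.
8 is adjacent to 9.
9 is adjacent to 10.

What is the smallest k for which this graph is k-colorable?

4 and 9 are adjacent, so at least 2 colors are needed.
2 colors suffice: 1=b, 2=a, 3=b, 4=a, 5=b, 6=b, 7=a, 8=a, 9=b, 10=a. Each edge has distinct colors on its endpoints.

2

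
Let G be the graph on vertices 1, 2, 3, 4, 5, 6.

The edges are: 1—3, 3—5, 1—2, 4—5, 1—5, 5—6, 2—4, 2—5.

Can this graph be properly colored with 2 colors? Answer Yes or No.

No

2, 4, 5 are pairwise adjacent, so at least 3 colors are needed.
So 2 colors are not enough.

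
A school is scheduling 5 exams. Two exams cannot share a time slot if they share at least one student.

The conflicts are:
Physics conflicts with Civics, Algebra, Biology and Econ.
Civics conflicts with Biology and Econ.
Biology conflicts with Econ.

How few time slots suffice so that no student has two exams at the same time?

Physics, Civics, Biology, Econ all conflict with each other, so at least 4 time slots are needed.
4 time slots suffice: time slot 1 → {Physics}; time slot 2 → {Algebra, Econ}; time slot 3 → {Civics}; time slot 4 → {Biology}. Every pair that conflicts lands in different time slots.

4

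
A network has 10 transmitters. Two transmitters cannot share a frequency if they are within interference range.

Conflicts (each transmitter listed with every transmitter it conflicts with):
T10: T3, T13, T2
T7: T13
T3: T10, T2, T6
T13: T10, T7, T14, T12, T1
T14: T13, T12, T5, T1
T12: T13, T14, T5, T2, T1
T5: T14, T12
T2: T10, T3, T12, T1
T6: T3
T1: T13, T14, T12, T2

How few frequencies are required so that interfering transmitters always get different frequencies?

4

T13, T14, T12, T1 are mutually in conflict, so at least 4 frequencies are needed.
4 frequencies suffice: frequency 1 → {T10, T7, T12, T6}; frequency 2 → {T13, T5, T2}; frequency 3 → {T3, T1}; frequency 4 → {T14}. Every pair that conflicts lands in different frequencies.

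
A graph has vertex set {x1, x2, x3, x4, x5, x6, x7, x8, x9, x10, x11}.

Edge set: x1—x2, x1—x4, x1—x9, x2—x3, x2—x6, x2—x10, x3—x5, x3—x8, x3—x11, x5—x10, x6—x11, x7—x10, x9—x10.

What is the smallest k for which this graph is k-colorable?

x1 and x4 are adjacent, so at least 2 colors are needed.
2 colors suffice: color R → {x2, x4, x5, x7, x8, x9, x11}; color B → {x1, x3, x6, x10}. No two adjacent vertices share a color.

2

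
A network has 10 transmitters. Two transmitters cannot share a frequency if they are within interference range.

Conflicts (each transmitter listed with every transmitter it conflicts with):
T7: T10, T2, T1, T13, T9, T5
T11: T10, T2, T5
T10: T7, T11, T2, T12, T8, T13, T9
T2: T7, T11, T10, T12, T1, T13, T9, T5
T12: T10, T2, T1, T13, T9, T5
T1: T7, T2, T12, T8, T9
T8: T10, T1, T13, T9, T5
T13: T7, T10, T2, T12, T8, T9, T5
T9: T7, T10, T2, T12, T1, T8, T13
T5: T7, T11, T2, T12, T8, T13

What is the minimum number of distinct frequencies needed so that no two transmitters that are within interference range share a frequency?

T7, T10, T2, T13, T9 pairwise conflict, so at least 5 frequencies are needed.
Using 5 frequencies: T7=5, T11=2, T10=3, T2=1, T12=5, T1=2, T8=1, T13=2, T9=4, T5=3. No two conflicting transmitters share a frequency.

5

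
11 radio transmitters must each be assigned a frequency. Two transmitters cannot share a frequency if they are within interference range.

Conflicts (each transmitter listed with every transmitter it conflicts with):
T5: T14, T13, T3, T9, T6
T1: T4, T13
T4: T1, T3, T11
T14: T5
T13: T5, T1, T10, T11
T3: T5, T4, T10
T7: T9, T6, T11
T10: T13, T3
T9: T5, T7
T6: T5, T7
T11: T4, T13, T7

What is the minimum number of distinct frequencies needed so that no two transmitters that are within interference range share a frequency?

3

The cycle T5-T6-T7-T11-T13-T5 has odd length 5, so it cannot be 2-colored; at least 3 frequencies are needed.
3 frequencies suffice: T5=1, T1=3, T4=1, T14=2, T13=2, T3=2, T7=1, T10=1, T9=2, T6=2, T11=3. No two conflicting transmitters share a frequency.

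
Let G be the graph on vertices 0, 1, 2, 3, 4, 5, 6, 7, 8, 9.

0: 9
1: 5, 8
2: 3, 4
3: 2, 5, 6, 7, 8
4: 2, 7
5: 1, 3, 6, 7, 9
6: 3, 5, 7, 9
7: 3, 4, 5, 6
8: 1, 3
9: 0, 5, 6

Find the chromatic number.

3, 5, 6, 7 form a clique, so at least 4 colors are needed.
A valid assignment using 4 colors: 0=blue, 1=red, 2=blue, 3=red, 4=red, 5=blue, 6=green, 7=yellow, 8=blue, 9=red. Every edge joins two different colors.

4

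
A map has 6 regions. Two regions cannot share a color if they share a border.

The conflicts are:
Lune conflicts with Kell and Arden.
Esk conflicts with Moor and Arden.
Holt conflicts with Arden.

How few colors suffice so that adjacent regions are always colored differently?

2

Lune and Kell conflict, so at least 2 colors are needed.
2 colors suffice: color 1 → {Kell, Moor, Arden}; color 2 → {Lune, Esk, Holt}. Every pair that conflicts lands in different colors.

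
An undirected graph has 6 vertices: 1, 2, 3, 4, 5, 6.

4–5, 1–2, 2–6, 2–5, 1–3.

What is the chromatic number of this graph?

4 and 5 are adjacent, so at least 2 colors are needed.
A valid assignment using 2 colors: 1=b, 2=a, 3=a, 4=a, 5=b, 6=b. Every edge joins two different colors.

2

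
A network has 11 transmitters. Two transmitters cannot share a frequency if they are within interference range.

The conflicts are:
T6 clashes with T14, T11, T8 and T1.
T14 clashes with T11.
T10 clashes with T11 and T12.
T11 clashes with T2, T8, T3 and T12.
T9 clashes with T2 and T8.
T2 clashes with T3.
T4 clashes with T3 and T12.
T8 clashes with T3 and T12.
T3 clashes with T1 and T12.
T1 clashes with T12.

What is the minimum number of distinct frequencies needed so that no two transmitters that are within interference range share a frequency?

T11, T8, T3, T12 all conflict with each other, so at least 4 frequencies are needed.
Using 4 frequencies: T6=2, T14=3, T10=2, T11=1, T9=1, T2=3, T4=1, T8=4, T3=2, T1=1, T12=3. No two conflicting transmitters share a frequency.

4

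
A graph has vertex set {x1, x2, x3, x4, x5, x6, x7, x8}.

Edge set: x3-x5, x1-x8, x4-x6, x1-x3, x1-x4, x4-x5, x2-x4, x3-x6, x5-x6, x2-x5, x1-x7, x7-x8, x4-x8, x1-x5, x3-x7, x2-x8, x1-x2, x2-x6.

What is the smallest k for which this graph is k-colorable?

4

x1, x2, x4, x8 form a clique, so at least 4 colors are needed.
4 colors suffice: color 1 → {x1, x6}; color 2 → {x2, x3}; color 3 → {x5, x8}; color 4 → {x4, x7}. Each edge has distinct colors on its endpoints.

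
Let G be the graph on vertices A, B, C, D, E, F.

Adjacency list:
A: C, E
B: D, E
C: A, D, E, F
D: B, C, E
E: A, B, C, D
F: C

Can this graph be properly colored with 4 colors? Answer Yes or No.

The chromatic number is 3. B, D, E form a triangle, so at least 3 colors are needed.
One proper 3-coloring: A=3, B=1, C=1, D=3, E=2, F=2.
Since 4 ≥ 3, a proper 4-coloring certainly exists.

Yes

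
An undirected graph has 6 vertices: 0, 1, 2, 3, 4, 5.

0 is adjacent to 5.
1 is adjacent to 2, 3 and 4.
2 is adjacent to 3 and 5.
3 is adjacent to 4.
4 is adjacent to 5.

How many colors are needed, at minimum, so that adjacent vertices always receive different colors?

1, 2, 3 are mutually adjacent, so at least 3 colors are needed.
A valid assignment using 3 colors: 0=blue, 1=red, 2=blue, 3=green, 4=blue, 5=red. Every edge joins two different colors.

3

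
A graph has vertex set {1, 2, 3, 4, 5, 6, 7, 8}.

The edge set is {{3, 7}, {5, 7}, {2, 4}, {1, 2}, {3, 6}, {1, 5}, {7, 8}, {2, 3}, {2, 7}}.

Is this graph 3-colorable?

Yes

The chromatic number is 3. 2, 3, 7 form a triangle, so at least 3 colors are needed.
3 colors suffice: color a → {1, 4, 6, 7}; color b → {2, 5, 8}; color c → {3}.
That is already a proper 3-coloring.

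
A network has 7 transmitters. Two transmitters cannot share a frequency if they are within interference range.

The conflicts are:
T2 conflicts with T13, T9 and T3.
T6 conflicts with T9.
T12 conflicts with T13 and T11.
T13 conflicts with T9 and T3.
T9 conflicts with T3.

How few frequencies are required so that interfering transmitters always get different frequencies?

T2, T13, T9, T3 pairwise conflict, so at least 4 frequencies are needed.
4 frequencies suffice: frequency 1 → {T12, T9}; frequency 2 → {T6, T13, T11}; frequency 3 → {T3}; frequency 4 → {T2}. No two conflicting transmitters share a frequency.

4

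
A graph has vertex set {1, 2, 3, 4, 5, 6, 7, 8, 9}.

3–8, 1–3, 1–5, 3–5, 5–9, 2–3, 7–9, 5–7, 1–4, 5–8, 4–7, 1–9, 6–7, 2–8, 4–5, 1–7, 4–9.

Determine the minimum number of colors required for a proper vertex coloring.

1, 4, 5, 7, 9 are mutually adjacent (a clique of size 5), so at least 5 colors are needed.
5 colors suffice: 1=c, 2=a, 3=b, 4=e, 5=a, 6=a, 7=b, 8=c, 9=d. No two adjacent vertices share a color.

5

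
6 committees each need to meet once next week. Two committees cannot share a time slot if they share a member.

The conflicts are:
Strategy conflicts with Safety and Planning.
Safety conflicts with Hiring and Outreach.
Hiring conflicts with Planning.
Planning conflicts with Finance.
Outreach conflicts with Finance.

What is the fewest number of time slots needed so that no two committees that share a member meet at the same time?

The cycle Safety-Outreach-Finance-Planning-Strategy-Safety has odd length 5, so it cannot be 2-colored; at least 3 time slots are needed.
3 time slots suffice: time slot 1 → {Safety, Planning}; time slot 2 → {Strategy, Hiring, Finance}; time slot 3 → {Outreach}. Every pair that conflicts lands in different time slots.

3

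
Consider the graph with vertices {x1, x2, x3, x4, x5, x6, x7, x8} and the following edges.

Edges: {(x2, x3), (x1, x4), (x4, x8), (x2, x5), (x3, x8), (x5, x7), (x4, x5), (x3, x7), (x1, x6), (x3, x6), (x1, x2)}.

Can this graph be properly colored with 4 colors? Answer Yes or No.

Yes

The chromatic number is 3. The cycle x7-x3-x8-x4-x5-x7 has odd length 5, so it cannot be 2-colored; at least 3 colors are needed.
3 colors suffice: x1=1, x2=2, x3=1, x4=2, x5=1, x6=2, x7=2, x8=3.
Since 4 ≥ 3, a proper 4-coloring certainly exists.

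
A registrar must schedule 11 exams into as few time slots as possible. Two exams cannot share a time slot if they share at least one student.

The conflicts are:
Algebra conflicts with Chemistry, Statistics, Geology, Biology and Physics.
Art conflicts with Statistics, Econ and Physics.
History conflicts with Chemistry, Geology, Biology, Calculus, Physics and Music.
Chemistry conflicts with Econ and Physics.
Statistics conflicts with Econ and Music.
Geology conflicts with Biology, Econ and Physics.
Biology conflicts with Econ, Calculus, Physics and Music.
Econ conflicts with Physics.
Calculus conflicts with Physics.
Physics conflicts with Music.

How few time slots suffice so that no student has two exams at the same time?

4

Geology, Biology, Econ, Physics are mutually in conflict, so at least 4 time slots are needed.
4 time slots suffice: time slot 1 → {Statistics, Physics}; time slot 2 → {Art, Chemistry, Biology}; time slot 3 → {Algebra, History, Econ}; time slot 4 → {Geology, Calculus, Music}. No two conflicting exams share a time slot.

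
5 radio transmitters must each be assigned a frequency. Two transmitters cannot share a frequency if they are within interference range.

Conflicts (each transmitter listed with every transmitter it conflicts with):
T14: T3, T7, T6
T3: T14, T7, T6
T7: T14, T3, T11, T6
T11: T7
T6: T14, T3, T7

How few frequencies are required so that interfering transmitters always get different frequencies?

T14, T3, T7, T6 all conflict with each other, so at least 4 frequencies are needed.
Using 4 frequencies: T14=3, T3=2, T7=1, T11=2, T6=4. Each listed conflict is separated.

4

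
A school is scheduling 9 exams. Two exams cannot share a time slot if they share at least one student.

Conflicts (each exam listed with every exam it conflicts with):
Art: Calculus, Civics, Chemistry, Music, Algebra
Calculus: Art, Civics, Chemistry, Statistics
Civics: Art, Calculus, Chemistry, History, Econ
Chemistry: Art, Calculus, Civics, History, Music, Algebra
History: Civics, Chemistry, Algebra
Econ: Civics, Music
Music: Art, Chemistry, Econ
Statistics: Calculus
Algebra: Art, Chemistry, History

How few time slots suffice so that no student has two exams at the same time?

4

Art, Calculus, Civics, Chemistry pairwise conflict, so at least 4 time slots are needed.
4 time slots suffice: time slot 1 → {Chemistry, Econ, Statistics}; time slot 2 → {Art, History}; time slot 3 → {Civics, Music, Algebra}; time slot 4 → {Calculus}. Each listed conflict is separated.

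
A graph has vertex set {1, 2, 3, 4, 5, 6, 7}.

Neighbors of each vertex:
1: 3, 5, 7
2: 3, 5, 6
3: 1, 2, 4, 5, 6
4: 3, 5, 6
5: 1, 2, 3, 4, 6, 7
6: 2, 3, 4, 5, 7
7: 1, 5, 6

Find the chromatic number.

4

3, 4, 5, 6 are mutually adjacent (a clique of size 4), so at least 4 colors are needed.
A valid assignment using 4 colors: 1=green, 2=yellow, 3=blue, 4=yellow, 5=red, 6=green, 7=blue. No two adjacent vertices share a color.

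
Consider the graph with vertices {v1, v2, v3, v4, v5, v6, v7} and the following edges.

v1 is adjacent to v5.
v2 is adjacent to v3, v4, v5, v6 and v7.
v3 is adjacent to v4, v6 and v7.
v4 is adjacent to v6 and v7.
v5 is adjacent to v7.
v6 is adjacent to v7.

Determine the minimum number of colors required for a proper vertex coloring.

v2, v3, v4, v6, v7 are mutually adjacent (a clique of size 5), so at least 5 colors are needed.
5 colors suffice: color 1 → {v1, v7}; color 2 → {v2}; color 3 → {v3, v5}; color 4 → {v6}; color 5 → {v4}. Each edge has distinct colors on its endpoints.

5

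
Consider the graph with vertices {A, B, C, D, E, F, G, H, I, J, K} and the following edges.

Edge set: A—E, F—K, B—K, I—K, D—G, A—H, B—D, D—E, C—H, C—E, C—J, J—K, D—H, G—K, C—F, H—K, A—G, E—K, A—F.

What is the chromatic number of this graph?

C and E are adjacent, so at least 2 colors are needed.
A valid assignment using 2 colors: A=1, B=2, C=1, D=1, E=2, F=2, G=2, H=2, I=2, J=2, K=1. No two adjacent vertices share a color.

2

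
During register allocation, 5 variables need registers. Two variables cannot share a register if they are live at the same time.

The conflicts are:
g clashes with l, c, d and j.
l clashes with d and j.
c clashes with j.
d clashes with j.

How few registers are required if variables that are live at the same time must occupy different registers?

g, l, d, j pairwise conflict, so at least 4 registers are needed.
4 registers suffice: register 1 → {j}; register 2 → {g}; register 3 → {c, d}; register 4 → {l}. Every pair that conflicts lands in different registers.

4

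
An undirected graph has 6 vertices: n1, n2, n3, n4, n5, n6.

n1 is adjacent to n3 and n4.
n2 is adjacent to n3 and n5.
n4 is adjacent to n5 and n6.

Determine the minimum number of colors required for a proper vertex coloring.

3

The cycle n1-n4-n5-n2-n3-n1 has odd length 5, so it cannot be 2-colored; at least 3 colors are needed.
One proper 3-coloring: n1=2, n2=3, n3=1, n4=1, n5=2, n6=2. Each edge has distinct colors on its endpoints.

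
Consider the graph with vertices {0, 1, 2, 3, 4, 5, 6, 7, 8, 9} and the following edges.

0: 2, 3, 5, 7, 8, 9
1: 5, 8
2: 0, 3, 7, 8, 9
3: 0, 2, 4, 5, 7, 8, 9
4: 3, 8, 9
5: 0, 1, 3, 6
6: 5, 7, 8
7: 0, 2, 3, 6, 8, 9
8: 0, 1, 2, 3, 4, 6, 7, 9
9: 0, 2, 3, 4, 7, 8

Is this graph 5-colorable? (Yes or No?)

0, 2, 3, 7, 8, 9 form a clique, so at least 6 colors are needed.
So 5 colors are not enough.

No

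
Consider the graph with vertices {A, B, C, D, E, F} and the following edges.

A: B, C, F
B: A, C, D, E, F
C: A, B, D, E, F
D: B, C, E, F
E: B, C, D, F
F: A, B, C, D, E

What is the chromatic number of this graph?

B, C, D, E, F are mutually adjacent (a clique of size 5), so at least 5 colors are needed.
One proper 5-coloring: A=yellow, B=green, C=red, D=yellow, E=purple, F=blue. Every edge joins two different colors.

5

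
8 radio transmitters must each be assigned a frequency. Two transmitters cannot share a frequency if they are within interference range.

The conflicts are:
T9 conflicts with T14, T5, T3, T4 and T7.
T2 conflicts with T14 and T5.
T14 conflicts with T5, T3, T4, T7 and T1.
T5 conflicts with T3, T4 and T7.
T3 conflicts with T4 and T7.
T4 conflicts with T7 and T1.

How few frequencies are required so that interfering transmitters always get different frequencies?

T9, T14, T5, T3, T4, T7 all conflict with each other, so at least 6 frequencies are needed.
A valid assignment using 6 frequencies: T9=5, T2=3, T14=1, T5=2, T3=4, T4=3, T7=6, T1=2. Each listed conflict is separated.

6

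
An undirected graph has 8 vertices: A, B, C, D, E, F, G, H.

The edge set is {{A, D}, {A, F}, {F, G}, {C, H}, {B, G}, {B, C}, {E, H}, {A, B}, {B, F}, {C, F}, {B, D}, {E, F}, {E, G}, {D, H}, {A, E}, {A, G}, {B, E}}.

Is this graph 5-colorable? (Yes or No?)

Yes

The chromatic number is 5. A, B, E, F, G form a clique, so at least 5 colors are needed.
5 colors suffice: color 1 → {B, H}; color 2 → {D, F}; color 3 → {A, C}; color 4 → {E}; color 5 → {G}.
That is already a proper 5-coloring.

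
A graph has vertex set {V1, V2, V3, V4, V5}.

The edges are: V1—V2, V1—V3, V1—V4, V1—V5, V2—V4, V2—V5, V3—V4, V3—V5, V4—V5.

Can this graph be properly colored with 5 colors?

The chromatic number is 4. V1, V2, V4, V5 are mutually adjacent (a clique of size 4), so at least 4 colors are needed.
4 colors suffice: V1=1, V2=4, V3=4, V4=3, V5=2.
Since 5 ≥ 4, a proper 5-coloring certainly exists.

Yes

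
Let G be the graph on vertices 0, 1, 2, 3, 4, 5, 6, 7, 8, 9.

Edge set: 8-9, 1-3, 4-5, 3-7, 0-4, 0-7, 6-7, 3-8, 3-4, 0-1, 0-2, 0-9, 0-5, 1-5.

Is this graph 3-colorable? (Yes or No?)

Yes

The chromatic number is 3. 0, 4, 5 are mutually adjacent, so at least 3 colors are needed.
A valid assignment using 3 colors: 0=a, 1=b, 2=b, 3=a, 4=b, 5=c, 6=a, 7=b, 8=c, 9=b.
That is already a proper 3-coloring.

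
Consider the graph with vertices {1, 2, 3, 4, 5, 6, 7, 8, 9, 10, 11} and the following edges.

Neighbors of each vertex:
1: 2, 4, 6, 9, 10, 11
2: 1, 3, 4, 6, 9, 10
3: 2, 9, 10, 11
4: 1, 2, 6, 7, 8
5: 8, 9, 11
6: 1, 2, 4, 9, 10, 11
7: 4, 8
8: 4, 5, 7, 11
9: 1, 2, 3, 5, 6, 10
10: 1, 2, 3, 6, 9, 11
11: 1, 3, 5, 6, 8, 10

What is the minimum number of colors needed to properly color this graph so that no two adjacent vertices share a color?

1, 2, 6, 9, 10 form a clique, so at least 5 colors are needed.
A valid assignment using 5 colors: 1=purple, 2=green, 3=yellow, 4=red, 5=green, 6=yellow, 7=green, 8=blue, 9=red, 10=blue, 11=red. No two adjacent vertices share a color.

5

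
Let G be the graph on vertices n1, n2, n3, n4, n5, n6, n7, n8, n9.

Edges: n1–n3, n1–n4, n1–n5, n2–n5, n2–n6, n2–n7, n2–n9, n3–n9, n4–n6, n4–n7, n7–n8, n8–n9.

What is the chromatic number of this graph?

The cycle n2-n9-n3-n1-n5-n2 has odd length 5, so it cannot be 2-colored; at least 3 colors are needed.
3 colors suffice: color 1 → {n1, n2, n8}; color 2 → {n5, n6, n7, n9}; color 3 → {n3, n4}. Every edge joins two different colors.

3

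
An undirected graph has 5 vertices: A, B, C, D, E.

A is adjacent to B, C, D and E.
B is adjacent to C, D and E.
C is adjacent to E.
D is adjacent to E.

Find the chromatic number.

4

A, B, C, E form a clique, so at least 4 colors are needed.
One proper 4-coloring: A=2, B=1, C=4, D=4, E=3. Every edge joins two different colors.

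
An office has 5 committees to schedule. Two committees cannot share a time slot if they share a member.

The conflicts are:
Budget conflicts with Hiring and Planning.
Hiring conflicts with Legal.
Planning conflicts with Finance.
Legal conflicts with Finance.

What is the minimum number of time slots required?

The cycle Planning-Finance-Legal-Hiring-Budget-Planning has odd length 5, so it cannot be 2-colored; at least 3 time slots are needed.
3 time slots suffice: time slot 1 → {Budget, Legal}; time slot 2 → {Hiring, Finance}; time slot 3 → {Planning}. Each listed conflict is separated.

3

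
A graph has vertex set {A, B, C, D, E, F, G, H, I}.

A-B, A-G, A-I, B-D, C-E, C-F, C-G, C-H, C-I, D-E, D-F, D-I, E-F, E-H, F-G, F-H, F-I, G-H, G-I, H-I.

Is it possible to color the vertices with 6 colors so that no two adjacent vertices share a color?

The chromatic number is 5. C, F, G, H, I are pairwise adjacent (a clique of size 5), so at least 5 colors are needed.
One proper 5-coloring: A=1, B=2, C=3, D=3, E=2, F=1, G=5, H=4, I=2.
Since 6 ≥ 5, a proper 6-coloring certainly exists.

Yes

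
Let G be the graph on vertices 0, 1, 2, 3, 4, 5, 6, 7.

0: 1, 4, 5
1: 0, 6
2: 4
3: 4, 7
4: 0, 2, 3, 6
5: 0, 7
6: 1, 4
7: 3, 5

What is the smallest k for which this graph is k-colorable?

3

The cycle 3-7-5-0-4-3 has odd length 5, so it cannot be 2-colored; at least 3 colors are needed.
3 colors suffice: color red → {1, 4, 5}; color blue → {0, 2, 6, 7}; color green → {3}. Each edge has distinct colors on its endpoints.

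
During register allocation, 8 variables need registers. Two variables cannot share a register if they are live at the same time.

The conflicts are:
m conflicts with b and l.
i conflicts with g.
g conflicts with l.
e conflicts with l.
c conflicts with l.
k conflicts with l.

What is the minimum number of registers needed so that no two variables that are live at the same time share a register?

2

i and g conflict, so at least 2 registers are needed.
2 registers suffice: register 1 → {i, b, l}; register 2 → {m, g, e, c, k}. Each listed conflict is separated.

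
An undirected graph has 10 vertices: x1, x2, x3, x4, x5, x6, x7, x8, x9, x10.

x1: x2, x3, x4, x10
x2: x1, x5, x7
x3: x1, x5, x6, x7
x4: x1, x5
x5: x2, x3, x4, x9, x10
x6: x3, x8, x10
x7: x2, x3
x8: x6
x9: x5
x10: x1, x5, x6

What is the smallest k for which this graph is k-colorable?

x5 and x9 are adjacent, so at least 2 colors are needed.
One proper 2-coloring: x1=1, x2=2, x3=2, x4=2, x5=1, x6=1, x7=1, x8=2, x9=2, x10=2. Every edge joins two different colors.

2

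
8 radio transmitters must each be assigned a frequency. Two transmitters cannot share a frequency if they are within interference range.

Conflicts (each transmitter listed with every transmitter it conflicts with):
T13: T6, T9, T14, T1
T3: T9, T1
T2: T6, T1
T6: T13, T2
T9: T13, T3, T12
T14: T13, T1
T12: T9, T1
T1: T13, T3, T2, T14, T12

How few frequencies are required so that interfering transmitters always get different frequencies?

T13, T14, T1 are mutually in conflict, so at least 3 frequencies are needed.
3 frequencies suffice: frequency 1 → {T6, T9, T1}; frequency 2 → {T13, T3, T2, T12}; frequency 3 → {T14}. Every pair that conflicts lands in different frequencies.

3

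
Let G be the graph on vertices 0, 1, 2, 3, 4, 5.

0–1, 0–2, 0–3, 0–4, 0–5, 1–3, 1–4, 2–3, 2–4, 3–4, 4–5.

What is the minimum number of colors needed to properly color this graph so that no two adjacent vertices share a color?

4

0, 1, 3, 4 are pairwise adjacent (a clique of size 4), so at least 4 colors are needed.
4 colors suffice: 0=a, 1=d, 2=d, 3=c, 4=b, 5=c. Each edge has distinct colors on its endpoints.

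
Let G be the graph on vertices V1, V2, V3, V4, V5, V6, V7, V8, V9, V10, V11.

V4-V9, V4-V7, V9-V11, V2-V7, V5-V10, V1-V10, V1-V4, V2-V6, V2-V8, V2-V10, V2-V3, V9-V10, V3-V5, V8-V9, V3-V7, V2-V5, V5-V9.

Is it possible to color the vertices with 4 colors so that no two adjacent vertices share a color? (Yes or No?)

The chromatic number is 3. V2, V3, V7 are mutually adjacent, so at least 3 colors are needed.
One proper 3-coloring: V1=1, V2=1, V3=3, V4=3, V5=2, V6=2, V7=2, V8=2, V9=1, V10=3, V11=2.
Since 4 ≥ 3, a proper 4-coloring certainly exists.

Yes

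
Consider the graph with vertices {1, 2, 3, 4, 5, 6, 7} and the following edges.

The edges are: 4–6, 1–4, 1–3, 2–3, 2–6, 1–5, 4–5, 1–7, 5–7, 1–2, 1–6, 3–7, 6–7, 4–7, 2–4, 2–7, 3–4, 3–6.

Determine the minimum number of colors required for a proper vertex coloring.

1, 2, 3, 4, 6, 7 are mutually adjacent (a clique of size 6), so at least 6 colors are needed.
One proper 6-coloring: 1=red, 2=yellow, 3=purple, 4=green, 5=yellow, 6=orange, 7=blue. Every edge joins two different colors.

6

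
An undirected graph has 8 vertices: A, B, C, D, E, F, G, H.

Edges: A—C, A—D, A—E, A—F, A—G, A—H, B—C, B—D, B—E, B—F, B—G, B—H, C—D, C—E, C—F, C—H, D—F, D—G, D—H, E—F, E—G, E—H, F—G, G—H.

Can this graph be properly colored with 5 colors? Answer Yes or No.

Yes

The chromatic number is 4. A, D, F, G are mutually adjacent (a clique of size 4), so at least 4 colors are needed.
A valid assignment using 4 colors: A=2, B=2, C=3, D=1, E=1, F=4, G=3, H=4.
Since 5 ≥ 4, a proper 5-coloring certainly exists.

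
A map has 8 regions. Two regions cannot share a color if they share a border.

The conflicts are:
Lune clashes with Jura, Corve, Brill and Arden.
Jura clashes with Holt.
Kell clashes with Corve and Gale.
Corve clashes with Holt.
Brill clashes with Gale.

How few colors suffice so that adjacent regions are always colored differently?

The cycle Lune-Corve-Kell-Gale-Brill-Lune has odd length 5, so it cannot be 2-colored; at least 3 colors are needed.
A valid assignment using 3 colors: Lune=1, Jura=2, Kell=1, Corve=2, Holt=1, Brill=2, Gale=3, Arden=2. Every pair that conflicts lands in different colors.

3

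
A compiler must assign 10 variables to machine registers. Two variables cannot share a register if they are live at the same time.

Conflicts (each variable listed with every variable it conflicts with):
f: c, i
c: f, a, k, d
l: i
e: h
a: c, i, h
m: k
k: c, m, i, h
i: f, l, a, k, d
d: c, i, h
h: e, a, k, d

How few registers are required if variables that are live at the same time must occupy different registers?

m and k conflict, so at least 2 registers are needed.
A valid assignment using 2 registers: f=2, c=1, l=2, e=2, a=2, m=1, k=2, i=1, d=2, h=1. Each listed conflict is separated.

2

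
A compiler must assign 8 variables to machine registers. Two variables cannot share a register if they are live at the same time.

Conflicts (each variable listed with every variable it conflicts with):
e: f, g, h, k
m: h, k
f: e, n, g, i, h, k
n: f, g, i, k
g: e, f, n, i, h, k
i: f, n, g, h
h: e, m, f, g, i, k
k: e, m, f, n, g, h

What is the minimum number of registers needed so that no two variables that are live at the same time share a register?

5

e, f, g, h, k all conflict with each other, so at least 5 registers are needed.
A valid assignment using 5 registers: e=5, m=1, f=2, n=3, g=1, i=4, h=3, k=4. Each listed conflict is separated.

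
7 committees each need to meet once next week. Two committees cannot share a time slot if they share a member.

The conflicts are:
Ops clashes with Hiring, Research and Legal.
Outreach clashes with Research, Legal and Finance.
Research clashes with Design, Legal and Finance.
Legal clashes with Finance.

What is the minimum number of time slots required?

Outreach, Research, Legal, Finance are mutually in conflict, so at least 4 time slots are needed.
4 time slots suffice: Ops=3, Hiring=1, Outreach=4, Research=1, Design=2, Legal=2, Finance=3. No two conflicting committees share a time slot.

4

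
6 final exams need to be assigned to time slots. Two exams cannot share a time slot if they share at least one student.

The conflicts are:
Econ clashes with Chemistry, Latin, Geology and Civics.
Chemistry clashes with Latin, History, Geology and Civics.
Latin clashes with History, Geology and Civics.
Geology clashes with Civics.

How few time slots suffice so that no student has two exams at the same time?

5

Econ, Chemistry, Latin, Geology, Civics are mutually in conflict, so at least 5 time slots are needed.
5 time slots suffice: Econ=5, Chemistry=1, Latin=2, History=3, Geology=3, Civics=4. No two conflicting exams share a time slot.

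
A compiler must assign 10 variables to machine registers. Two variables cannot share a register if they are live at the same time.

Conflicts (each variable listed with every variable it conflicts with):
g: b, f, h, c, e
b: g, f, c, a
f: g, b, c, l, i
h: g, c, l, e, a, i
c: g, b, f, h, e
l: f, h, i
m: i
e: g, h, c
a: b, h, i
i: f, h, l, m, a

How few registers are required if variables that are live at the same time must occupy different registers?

g, b, f, c all conflict with each other, so at least 4 registers are needed.
4 registers suffice: register 1 → {f, h, m}; register 2 → {g, i}; register 3 → {c, l, a}; register 4 → {b, e}. No two conflicting variables share a register.

4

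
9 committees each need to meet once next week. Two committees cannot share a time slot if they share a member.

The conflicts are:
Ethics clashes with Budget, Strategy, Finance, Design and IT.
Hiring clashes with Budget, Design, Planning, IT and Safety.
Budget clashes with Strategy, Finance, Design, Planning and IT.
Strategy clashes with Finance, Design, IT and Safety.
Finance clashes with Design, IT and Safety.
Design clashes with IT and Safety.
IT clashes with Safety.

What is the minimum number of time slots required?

6

Ethics, Budget, Strategy, Finance, Design, IT are mutually in conflict, so at least 6 time slots are needed.
6 time slots suffice: time slot 1 → {Planning, IT}; time slot 2 → {Budget, Safety}; time slot 3 → {Design}; time slot 4 → {Hiring, Finance}; time slot 5 → {Strategy}; time slot 6 → {Ethics}. No two conflicting committees share a time slot.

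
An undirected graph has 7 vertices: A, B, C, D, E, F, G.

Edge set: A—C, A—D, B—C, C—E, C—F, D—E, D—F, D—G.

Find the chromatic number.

2

C and E are adjacent, so at least 2 colors are needed.
One proper 2-coloring: A=blue, B=blue, C=red, D=red, E=blue, F=blue, G=blue. Every edge joins two different colors.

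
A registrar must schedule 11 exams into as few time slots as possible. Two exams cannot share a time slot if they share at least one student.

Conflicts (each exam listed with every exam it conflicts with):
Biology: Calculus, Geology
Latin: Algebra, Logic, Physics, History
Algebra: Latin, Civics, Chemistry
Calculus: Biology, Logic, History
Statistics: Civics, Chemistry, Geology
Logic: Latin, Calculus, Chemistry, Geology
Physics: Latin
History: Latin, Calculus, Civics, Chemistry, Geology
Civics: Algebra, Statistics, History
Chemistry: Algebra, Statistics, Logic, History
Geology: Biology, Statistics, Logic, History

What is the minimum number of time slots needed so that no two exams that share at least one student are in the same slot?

2

Latin and Physics conflict, so at least 2 time slots are needed.
2 time slots suffice: Biology=1, Latin=2, Algebra=1, Calculus=2, Statistics=1, Logic=1, Physics=1, History=1, Civics=2, Chemistry=2, Geology=2. Each listed conflict is separated.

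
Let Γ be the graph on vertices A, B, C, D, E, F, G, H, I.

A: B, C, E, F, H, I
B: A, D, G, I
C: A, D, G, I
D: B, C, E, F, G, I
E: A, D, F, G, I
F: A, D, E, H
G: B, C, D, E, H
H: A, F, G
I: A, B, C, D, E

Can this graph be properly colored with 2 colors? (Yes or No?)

No

A, E, I form a triangle, so at least 3 colors are needed.
So 2 colors are not enough.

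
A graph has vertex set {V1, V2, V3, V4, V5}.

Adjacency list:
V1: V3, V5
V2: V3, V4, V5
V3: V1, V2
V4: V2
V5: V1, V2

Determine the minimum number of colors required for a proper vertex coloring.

2

V1 and V5 are adjacent, so at least 2 colors are needed.
2 colors suffice: V1=R, V2=R, V3=B, V4=B, V5=B. No two adjacent vertices share a color.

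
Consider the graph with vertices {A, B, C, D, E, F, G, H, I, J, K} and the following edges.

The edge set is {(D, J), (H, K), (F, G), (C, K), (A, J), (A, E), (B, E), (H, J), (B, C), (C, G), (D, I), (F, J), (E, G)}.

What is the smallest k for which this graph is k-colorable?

3

The cycle G-E-A-J-F-G has odd length 5, so it cannot be 2-colored; at least 3 colors are needed.
One proper 3-coloring: A=2, B=2, C=1, D=2, E=1, F=3, G=2, H=2, I=1, J=1, K=3. Every edge joins two different colors.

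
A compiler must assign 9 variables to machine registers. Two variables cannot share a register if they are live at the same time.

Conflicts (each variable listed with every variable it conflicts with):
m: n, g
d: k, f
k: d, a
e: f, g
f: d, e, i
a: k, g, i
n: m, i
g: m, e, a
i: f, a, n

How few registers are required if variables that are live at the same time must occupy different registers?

3

The cycle d-k-a-i-f-d has odd length 5, so it cannot be 2-colored; at least 3 registers are needed.
Using 3 registers: m=3, d=3, k=2, e=3, f=1, a=1, n=1, g=2, i=2. Every pair that conflicts lands in different registers.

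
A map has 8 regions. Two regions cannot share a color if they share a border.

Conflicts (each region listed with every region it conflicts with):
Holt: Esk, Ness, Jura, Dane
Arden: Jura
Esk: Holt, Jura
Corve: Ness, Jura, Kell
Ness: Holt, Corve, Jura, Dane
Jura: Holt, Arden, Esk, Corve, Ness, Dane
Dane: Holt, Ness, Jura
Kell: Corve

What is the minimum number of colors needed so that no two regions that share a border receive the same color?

Holt, Ness, Jura, Dane pairwise conflict, so at least 4 colors are needed.
4 colors suffice: Holt=2, Arden=2, Esk=3, Corve=2, Ness=3, Jura=1, Dane=4, Kell=1. Each listed conflict is separated.

4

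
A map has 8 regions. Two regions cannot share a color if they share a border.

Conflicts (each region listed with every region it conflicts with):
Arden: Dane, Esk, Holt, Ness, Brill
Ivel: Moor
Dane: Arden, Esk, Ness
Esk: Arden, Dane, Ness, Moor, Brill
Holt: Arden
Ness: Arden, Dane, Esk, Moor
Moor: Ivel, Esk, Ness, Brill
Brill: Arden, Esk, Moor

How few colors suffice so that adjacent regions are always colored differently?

Arden, Dane, Esk, Ness are mutually in conflict, so at least 4 colors are needed.
One proper 4-coloring: Arden=2, Ivel=1, Dane=4, Esk=1, Holt=1, Ness=3, Moor=2, Brill=3. Each listed conflict is separated.

4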